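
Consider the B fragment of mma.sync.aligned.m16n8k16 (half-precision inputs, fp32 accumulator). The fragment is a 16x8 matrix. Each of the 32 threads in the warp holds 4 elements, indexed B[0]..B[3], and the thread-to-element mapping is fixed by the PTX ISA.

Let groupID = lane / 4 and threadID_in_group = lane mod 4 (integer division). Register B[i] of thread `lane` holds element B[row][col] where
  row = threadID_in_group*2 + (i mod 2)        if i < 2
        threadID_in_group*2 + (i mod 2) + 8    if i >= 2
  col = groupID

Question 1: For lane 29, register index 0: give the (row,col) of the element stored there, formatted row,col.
29: gid=7,tid=1
[0] (1*2+0+0,7) = (2,7)

2,7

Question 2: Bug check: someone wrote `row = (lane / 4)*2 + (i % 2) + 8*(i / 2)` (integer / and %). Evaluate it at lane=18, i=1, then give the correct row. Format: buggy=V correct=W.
buggy=9 correct=5

`(lane / 4)*2 + (i % 2) + 8*(i / 2)`[18,1]⇒9
lane 18⇒18/4=4, 18 mod 4=2
i=1  r:2·2+1+0⇒5  c:4
row: 9 vs 5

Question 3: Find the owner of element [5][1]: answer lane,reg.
6,1

c=1->g=1  r=5->rb=0,t=2,b0=1
L=1*4+2=6  i=0*2+1=1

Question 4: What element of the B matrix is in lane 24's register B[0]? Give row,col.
24: g=6,t=0
[0] (0*2+0+0,6) = (0,6)

0,6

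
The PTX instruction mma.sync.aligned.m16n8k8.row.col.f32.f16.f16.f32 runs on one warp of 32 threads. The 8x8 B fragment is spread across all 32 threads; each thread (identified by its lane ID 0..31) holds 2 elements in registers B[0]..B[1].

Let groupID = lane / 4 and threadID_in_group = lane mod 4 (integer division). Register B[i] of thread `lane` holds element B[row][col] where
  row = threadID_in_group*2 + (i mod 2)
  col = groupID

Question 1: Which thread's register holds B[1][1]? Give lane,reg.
c=1→G=1  r=1→T=0,p=1
L=1*4+0=4  i=1=1

4,1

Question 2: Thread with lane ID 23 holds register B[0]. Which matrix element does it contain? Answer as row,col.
23: gr=5,th=3
[0] (3*2+0,5) = (6,5)

6,5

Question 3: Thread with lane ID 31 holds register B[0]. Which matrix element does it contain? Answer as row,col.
lane 31→31/4=7, 31 mod 4=3
i=0  r:2·3+0→6  c:7

6,7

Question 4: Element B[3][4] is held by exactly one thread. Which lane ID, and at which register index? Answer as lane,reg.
c=4⇒gr=4  r=3⇒th=1,odd=1
L=4*4+1=17  i=1=1

17,1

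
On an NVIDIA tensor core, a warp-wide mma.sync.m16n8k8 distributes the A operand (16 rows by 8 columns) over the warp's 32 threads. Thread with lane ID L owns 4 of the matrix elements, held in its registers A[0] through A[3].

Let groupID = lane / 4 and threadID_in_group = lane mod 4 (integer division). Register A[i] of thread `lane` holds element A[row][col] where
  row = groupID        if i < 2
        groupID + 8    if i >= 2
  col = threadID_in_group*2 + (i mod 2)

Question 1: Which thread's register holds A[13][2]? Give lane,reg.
21,2

r=13→G=5,rhi=1  c=2→T=1,p=0
L=5*4+1=21  i=1*2+0=2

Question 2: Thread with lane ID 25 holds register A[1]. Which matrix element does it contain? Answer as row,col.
6,3

lane 25->25/4=6, 25 mod 4=1
i=1  r:6+0->6  c:2·1+1->3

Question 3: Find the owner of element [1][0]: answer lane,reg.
r: 1->gid=1,r8=0  c: 0->tid=0,i&1=0
L=1*4+0=4  i=0*2+0=0

4,0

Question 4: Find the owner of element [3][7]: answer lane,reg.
15,1

r=3→G=3,rhi=0  c=7→T=3,p=1
L=3*4+3=15  i=0*2+1=1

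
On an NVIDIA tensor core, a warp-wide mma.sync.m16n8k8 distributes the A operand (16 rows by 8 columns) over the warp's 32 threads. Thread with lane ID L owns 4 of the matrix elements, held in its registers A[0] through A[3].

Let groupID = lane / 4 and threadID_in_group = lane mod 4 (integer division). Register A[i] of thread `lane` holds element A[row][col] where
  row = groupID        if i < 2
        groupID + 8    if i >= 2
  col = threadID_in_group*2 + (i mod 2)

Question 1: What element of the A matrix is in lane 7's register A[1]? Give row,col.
1,7

L=7->gid=7>>2=1, tid=7&3=3
[1]->row 1+0=1  col 3·2+1=7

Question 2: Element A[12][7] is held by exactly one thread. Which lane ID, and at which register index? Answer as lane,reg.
r:12=>grp=4,rB=1  c:7=>tig=3,lo=1
L=4*4+3=19  i=1*2+1=3

19,3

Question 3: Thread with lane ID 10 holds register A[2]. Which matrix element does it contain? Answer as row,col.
10,4

10: G=2,T=2
[2] (2+8,2*2+0) = (10,4)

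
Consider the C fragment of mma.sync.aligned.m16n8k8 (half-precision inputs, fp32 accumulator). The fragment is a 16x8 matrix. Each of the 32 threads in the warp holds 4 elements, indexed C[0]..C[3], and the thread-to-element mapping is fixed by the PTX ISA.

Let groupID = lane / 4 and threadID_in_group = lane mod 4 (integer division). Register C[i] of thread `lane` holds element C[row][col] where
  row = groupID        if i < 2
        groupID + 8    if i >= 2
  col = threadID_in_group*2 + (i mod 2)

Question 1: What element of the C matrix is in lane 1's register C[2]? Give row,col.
lane 1: grp=0 (1/4), tig=1 (1%4)
i=2: r=0+8=8, c=1*2+0=2

8,2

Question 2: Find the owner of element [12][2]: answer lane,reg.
17,2

r=12⇒gr=4,Rb=1  c=2⇒th=1,odd=0
L=4*4+1=17  i=1*2+0=2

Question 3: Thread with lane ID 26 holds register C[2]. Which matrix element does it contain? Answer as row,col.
14,4

26: g=6,t=2
[2] (6+8,2*2+0) = (14,4)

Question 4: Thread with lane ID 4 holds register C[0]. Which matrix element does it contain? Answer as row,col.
1,0

4: gr=1,th=0
[0] (1+0,0*2+0) = (1,0)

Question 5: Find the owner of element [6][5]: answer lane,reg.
r: 6->gid=6,r8=0  c: 5->tid=2,i&1=1
L=6*4+2=26  i=0*2+1=1

26,1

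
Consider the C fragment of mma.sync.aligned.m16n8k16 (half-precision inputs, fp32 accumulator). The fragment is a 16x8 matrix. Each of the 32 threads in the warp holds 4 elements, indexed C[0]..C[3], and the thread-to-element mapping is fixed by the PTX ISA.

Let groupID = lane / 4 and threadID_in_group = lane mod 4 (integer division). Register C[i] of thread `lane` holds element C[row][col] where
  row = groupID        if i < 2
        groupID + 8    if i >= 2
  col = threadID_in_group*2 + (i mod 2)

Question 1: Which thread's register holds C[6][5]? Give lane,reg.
26,1

r: 6->gid=6,r8=0  c: 5->tid=2,i&1=1
L=6*4+2=26  i=0*2+1=1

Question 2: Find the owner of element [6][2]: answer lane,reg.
25,0

r=6⇒gr=6,Rb=0  c=2⇒th=1,odd=0
L=6*4+1=25  i=0*2+0=0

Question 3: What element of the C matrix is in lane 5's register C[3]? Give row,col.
9,3

lane 5->5/4=1, 5 mod 4=1
i=3  r:1+8->9  c:2·1+1->3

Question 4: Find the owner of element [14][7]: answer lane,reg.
r=14->g=6,rb=1  c=7->t=3,b0=1
L=6*4+3=27  i=1*2+1=3

27,3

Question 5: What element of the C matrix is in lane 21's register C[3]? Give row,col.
21: grp=5,tig=1
[3] (5+8,1*2+1) = (13,3)

13,3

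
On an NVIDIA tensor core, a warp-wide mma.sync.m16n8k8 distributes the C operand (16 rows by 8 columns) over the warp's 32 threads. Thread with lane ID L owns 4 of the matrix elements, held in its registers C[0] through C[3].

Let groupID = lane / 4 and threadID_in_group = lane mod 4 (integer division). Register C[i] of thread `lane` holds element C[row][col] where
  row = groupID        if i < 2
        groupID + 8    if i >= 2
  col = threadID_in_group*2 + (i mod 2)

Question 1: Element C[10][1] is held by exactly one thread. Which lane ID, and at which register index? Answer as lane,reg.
r=10->g=2,rb=1  c=1->t=0,b0=1
L=2*4+0=8  i=1*2+1=3

8,3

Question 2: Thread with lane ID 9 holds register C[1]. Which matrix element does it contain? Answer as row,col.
9: gid=2,tid=1
[1] (2+0,1*2+1) = (2,3)

2,3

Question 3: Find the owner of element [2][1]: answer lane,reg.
8,1

r=2⇒gr=2,Rb=0  c=1⇒th=0,odd=1
L=2*4+0=8  i=0*2+1=1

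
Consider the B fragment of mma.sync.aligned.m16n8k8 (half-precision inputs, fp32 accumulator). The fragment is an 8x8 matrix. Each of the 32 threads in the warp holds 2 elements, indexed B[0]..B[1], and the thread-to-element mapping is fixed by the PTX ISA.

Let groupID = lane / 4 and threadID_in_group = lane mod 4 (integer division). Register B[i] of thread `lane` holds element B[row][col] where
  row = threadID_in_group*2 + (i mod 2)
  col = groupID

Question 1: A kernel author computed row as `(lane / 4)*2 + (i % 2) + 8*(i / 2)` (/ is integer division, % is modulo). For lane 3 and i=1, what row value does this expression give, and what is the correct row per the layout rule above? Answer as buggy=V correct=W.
buggy=1 correct=7

`(lane / 4)*2 + (i % 2) + 8*(i / 2)`[3,1]→1
lane 3: G=0 (3/4), T=3 (3%4)
i=1: r=3*2+1=7, c=G=0
row: 1 vs 7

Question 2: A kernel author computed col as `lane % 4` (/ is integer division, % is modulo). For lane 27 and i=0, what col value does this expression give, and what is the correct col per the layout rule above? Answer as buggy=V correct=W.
`lane % 4`[27,0]->3
27: g=6,t=3
[0] (3*2+0,6) = (6,6)
col: 3 vs 6

buggy=3 correct=6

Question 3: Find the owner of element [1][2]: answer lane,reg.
c=2->g=2  r=1->t=0,b0=1
L=2*4+0=8  i=1=1

8,1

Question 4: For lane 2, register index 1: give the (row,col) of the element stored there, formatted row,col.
5,0

lane 2->2/4=0, 2 mod 4=2
i=1  r:2·2+1->5  c:0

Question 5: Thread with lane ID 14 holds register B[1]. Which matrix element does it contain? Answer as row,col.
14: G=3,T=2
[1] (2*2+1,3) = (5,3)

5,3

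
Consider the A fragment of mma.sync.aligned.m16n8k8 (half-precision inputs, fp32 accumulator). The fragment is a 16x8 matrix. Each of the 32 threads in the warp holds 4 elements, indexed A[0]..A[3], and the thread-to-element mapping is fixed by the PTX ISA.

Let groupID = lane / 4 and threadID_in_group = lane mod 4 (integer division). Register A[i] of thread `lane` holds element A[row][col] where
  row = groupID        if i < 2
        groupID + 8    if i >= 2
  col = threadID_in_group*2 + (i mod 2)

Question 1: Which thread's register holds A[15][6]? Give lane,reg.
31,2

r=15->g=7,rb=1  c=6->t=3,b0=0
L=7*4+3=31  i=1*2+0=2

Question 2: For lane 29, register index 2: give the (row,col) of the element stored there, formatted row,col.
15,2

29: G=7,T=1
[2] (7+8,1*2+0) = (15,2)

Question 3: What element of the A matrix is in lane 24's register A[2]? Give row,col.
24: G=6,T=0
[2] (6+8,0*2+0) = (14,0)

14,0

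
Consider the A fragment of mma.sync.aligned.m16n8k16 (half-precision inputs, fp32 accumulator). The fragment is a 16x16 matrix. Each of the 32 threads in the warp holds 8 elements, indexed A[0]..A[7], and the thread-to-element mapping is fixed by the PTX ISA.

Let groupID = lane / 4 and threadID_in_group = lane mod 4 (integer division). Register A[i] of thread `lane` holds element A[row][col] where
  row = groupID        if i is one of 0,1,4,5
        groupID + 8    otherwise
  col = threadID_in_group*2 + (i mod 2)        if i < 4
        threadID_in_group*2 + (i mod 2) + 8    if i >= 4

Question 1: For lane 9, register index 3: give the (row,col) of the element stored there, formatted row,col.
9: grp=2,tig=1
[3] (2+8,1*2+1+0) = (10,3)

10,3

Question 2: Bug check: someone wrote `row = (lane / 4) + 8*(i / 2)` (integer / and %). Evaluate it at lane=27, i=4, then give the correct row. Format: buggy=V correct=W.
`(lane / 4) + 8*(i / 2)`[27,4]->22
27: g=6,t=3
[4] (6+0,3*2+0+8) = (6,14)
row: 22 vs 6

buggy=22 correct=6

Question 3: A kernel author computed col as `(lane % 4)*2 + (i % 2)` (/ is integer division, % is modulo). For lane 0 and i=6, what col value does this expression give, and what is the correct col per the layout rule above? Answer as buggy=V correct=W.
buggy=0 correct=8

`(lane % 4)*2 + (i % 2)`[0,6]->0
lane 0->0/4=0, 0 mod 4=0
i=6  r:0+8->8  c:2·0+0+8->8
col: 0 vs 8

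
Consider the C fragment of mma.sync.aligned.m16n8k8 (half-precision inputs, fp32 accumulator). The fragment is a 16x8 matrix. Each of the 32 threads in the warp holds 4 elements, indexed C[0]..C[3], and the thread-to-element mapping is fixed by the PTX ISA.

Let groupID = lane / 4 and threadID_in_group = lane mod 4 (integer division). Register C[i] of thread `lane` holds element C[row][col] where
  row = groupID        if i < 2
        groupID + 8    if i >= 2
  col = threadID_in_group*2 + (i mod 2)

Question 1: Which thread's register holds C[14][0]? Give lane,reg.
24,2

r: 14->gid=6,r8=1  c: 0->tid=0,i&1=0
L=6*4+0=24  i=1*2+0=2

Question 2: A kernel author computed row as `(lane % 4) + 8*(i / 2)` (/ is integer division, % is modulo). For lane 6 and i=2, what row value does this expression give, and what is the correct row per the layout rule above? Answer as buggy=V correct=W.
buggy=10 correct=9

`(lane % 4) + 8*(i / 2)`[6,2]->10
6: gid=1,tid=2
[2] (1+8,2*2+0) = (9,4)
row: 10 vs 9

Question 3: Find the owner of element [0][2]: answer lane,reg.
r=0→G=0,rhi=0  c=2→T=1,p=0
L=0*4+1=1  i=0*2+0=0

1,0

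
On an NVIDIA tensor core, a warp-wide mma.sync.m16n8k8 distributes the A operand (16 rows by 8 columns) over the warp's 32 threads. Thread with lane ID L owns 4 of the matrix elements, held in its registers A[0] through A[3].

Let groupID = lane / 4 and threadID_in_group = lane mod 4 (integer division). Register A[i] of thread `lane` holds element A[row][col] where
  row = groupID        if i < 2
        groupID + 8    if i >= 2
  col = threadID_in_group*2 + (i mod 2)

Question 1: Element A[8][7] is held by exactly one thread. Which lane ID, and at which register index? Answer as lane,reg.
r: 8->gid=0,r8=1  c: 7->tid=3,i&1=1
L=0*4+3=3  i=1*2+1=3

3,3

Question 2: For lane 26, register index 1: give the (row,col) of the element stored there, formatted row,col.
6,5

L=26->g=26>>2=6, t=26&3=2
[1]->row 6+0=6  col 2·2+1=5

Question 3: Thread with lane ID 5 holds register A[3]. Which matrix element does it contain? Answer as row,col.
9,3

lane 5⇒5/4=1, 5 mod 4=1
i=3  r:1+8⇒9  c:2·1+1⇒3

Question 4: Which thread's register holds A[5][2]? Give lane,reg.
21,0

r: 5->gid=5,r8=0  c: 2->tid=1,i&1=0
L=5*4+1=21  i=0*2+0=0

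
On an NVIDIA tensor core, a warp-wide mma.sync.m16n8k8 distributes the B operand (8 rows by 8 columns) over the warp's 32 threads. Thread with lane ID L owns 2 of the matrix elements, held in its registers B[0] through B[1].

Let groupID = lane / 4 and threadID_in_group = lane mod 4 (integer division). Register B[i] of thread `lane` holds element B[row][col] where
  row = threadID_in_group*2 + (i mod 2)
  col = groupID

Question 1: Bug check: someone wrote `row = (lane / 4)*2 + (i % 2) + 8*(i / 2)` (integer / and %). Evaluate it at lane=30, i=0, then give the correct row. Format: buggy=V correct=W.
buggy=14 correct=4

`(lane / 4)*2 + (i % 2) + 8*(i / 2)`[30,0]->14
lane 30->30/4=7, 30 mod 4=2
i=0  r:2·2+0->4  c:7
row: 14 vs 4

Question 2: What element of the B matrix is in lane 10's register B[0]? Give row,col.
L=10=>grp=10>>2=2, tig=10&3=2
[0]=>row 2·2+0=4  col grp=2

4,2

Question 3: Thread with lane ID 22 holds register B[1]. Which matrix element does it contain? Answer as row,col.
5,5

lane 22->22/4=5, 22 mod 4=2
i=1  r:2·2+1->5  c:5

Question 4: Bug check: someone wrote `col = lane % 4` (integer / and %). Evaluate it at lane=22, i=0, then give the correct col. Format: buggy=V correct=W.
`lane % 4`[22,0]->2
lane 22->22/4=5, 22 mod 4=2
i=0  r:2·2+0->4  c:5
col: 2 vs 5

buggy=2 correct=5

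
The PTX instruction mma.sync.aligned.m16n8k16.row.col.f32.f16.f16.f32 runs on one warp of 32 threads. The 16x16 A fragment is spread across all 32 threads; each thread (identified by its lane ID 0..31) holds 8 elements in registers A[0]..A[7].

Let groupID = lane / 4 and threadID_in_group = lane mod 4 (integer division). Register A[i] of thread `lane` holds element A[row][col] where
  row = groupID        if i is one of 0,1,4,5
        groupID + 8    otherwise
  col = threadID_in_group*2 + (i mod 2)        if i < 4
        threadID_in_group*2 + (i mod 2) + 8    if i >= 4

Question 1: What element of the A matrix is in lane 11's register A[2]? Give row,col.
10,6

L=11->g=11>>2=2, t=11&3=3
[2]->row 2+8=10  col 3·2+0+0=6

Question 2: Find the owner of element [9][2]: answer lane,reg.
r=9→G=1,rhi=1  c=2→chi=0,T=1,p=0
L=1*4+1=5  i=0*4+1*2+0=2

5,2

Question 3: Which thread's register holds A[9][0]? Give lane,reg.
4,2

r:9=>grp=1,rB=1  c:0=>cB=0,tig=0,lo=0
L=1*4+0=4  i=0*4+1*2+0=2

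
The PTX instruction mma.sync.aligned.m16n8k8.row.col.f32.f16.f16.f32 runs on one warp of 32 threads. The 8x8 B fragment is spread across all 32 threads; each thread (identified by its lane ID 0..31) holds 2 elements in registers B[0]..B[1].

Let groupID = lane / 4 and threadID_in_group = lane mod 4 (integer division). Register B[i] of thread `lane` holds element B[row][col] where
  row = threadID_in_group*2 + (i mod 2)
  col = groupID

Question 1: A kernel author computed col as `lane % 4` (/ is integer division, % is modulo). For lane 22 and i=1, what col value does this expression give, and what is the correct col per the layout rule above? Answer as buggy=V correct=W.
buggy=2 correct=5

`lane % 4`[22,1]⇒2
22: gr=5,th=2
[1] (2*2+1,5) = (5,5)
col: 2 vs 5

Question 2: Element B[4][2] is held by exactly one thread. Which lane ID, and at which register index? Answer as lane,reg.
c=2→G=2  r=4→T=2,p=0
L=2*4+2=10  i=0=0

10,0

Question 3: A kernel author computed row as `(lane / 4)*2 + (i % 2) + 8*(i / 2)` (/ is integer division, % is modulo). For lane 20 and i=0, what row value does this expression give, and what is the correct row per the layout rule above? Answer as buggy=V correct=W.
`(lane / 4)*2 + (i % 2) + 8*(i / 2)`[20,0]->10
20: gid=5,tid=0
[0] (0*2+0,5) = (0,5)
row: 10 vs 0

buggy=10 correct=0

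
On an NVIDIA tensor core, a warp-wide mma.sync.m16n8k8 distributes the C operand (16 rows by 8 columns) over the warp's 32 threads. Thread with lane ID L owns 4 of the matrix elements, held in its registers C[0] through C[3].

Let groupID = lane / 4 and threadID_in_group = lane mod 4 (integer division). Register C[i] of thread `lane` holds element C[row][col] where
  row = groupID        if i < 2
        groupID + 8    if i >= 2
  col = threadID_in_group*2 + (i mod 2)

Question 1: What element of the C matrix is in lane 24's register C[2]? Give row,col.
14,0

24: G=6,T=0
[2] (6+8,0*2+0) = (14,0)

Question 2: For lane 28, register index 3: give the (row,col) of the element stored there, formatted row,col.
L=28⇒gr=28>>2=7, th=28&3=0
[3]⇒row 7+8=15  col 0·2+1=1

15,1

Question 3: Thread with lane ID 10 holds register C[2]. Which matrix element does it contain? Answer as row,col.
10,4

lane 10: gid=2 (10/4), tid=2 (10%4)
i=2: r=2+8=10, c=2*2+0=4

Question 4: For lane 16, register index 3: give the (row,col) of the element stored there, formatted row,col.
12,1

16: G=4,T=0
[3] (4+8,0*2+1) = (12,1)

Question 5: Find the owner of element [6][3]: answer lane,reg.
r: 6->gid=6,r8=0  c: 3->tid=1,i&1=1
L=6*4+1=25  i=0*2+1=1

25,1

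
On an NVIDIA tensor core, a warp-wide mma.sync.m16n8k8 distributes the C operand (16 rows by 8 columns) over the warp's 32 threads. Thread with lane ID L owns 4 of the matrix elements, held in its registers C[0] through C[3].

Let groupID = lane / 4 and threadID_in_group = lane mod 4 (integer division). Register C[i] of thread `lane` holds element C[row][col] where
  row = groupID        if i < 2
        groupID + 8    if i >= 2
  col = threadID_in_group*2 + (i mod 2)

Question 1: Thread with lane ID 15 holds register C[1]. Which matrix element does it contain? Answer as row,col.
3,7

15: grp=3,tig=3
[1] (3+0,3*2+1) = (3,7)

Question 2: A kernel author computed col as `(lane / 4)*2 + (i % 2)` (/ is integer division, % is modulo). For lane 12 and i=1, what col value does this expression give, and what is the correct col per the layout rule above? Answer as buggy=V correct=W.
buggy=7 correct=1

`(lane / 4)*2 + (i % 2)`[12,1]→7
L=12→G=12>>2=3, T=12&3=0
[1]→row 3+0=3  col 0·2+1=1
col: 7 vs 1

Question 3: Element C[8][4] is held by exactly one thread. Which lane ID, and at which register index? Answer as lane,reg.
r: 8->gid=0,r8=1  c: 4->tid=2,i&1=0
L=0*4+2=2  i=1*2+0=2

2,2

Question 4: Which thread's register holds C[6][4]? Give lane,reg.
26,0

r=6⇒gr=6,Rb=0  c=4⇒th=2,odd=0
L=6*4+2=26  i=0*2+0=0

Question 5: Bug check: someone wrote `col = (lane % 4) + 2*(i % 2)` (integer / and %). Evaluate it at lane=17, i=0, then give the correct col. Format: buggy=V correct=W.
buggy=1 correct=2

`(lane % 4) + 2*(i % 2)`[17,0]⇒1
lane 17⇒17/4=4, 17 mod 4=1
i=0  r:4+0⇒4  c:2·1+0⇒2
col: 1 vs 2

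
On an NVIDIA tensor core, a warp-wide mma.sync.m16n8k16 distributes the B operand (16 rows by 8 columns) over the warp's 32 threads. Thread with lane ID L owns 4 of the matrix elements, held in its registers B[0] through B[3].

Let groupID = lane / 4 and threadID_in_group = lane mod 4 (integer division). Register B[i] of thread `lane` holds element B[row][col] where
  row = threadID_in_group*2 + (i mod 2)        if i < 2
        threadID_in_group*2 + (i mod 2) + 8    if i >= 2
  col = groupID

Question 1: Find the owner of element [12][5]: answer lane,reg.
c: 5->gid=5  r: 12->r8=1,tid=2,i&1=0
L=5*4+2=22  i=1*2+0=2

22,2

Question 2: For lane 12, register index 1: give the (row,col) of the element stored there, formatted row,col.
lane 12: grp=3 (12/4), tig=0 (12%4)
i=1: r=0*2+1+0=1, c=grp=3

1,3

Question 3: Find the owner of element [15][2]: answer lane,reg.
11,3

c=2->g=2  r=15->rb=1,t=3,b0=1
L=2*4+3=11  i=1*2+1=3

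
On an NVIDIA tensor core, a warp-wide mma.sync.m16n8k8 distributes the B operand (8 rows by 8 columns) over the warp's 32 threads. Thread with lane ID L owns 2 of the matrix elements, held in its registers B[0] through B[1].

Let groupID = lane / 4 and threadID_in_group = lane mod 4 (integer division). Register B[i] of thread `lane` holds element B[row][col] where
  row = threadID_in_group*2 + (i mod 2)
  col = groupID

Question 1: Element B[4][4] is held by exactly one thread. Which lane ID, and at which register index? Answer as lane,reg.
18,0

c: 4->gid=4  r: 4->tid=2,i&1=0
L=4*4+2=18  i=0=0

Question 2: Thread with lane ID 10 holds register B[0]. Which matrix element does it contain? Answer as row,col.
4,2

L=10->g=10>>2=2, t=10&3=2
[0]->row 2·2+0=4  col g=2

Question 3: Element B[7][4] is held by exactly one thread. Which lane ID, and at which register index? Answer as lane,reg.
c=4→G=4  r=7→T=3,p=1
L=4*4+3=19  i=1=1

19,1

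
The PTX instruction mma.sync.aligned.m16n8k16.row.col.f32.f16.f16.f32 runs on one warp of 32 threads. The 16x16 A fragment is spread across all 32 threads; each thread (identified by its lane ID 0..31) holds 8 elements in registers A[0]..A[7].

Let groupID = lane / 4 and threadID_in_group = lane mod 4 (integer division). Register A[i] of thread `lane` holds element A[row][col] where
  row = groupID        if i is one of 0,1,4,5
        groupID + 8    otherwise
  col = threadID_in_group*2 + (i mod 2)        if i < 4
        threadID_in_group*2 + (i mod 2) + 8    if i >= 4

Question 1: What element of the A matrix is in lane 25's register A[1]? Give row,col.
25: g=6,t=1
[1] (6+0,1*2+1+0) = (6,3)

6,3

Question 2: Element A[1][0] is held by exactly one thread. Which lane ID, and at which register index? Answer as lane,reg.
4,0

r=1⇒gr=1,Rb=0  c=0⇒Cb=0,th=0,odd=0
L=1*4+0=4  i=0*4+0*2+0=0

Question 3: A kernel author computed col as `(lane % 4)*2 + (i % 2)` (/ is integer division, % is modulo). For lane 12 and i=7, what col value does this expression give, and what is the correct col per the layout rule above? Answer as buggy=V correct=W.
buggy=1 correct=9

`(lane % 4)*2 + (i % 2)`[12,7]⇒1
lane 12: gr=3 (12/4), th=0 (12%4)
i=7: r=3+8=11, c=0*2+1+8=9
col: 1 vs 9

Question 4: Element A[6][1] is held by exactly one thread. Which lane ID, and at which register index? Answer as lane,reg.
r: 6->gid=6,r8=0  c: 1->c8=0,tid=0,i&1=1
L=6*4+0=24  i=0*4+0*2+1=1

24,1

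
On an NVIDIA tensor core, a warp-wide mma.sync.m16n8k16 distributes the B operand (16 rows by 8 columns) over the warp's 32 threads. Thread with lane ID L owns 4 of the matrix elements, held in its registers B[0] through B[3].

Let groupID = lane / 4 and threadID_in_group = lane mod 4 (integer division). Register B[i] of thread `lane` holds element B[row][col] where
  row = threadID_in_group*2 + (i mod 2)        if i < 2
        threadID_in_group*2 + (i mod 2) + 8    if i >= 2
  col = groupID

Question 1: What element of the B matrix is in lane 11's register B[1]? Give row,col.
lane 11: g=2 (11/4), t=3 (11%4)
i=1: r=3*2+1+0=7, c=g=2

7,2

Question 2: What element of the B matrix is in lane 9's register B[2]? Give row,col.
lane 9⇒9/4=2, 9 mod 4=1
i=2  r:2·1+0+8⇒10  c:2

10,2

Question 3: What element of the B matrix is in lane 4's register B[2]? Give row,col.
lane 4→4/4=1, 4 mod 4=0
i=2  r:2·0+0+8→8  c:1

8,1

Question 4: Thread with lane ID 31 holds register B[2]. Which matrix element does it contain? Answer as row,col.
31: G=7,T=3
[2] (3*2+0+8,7) = (14,7)

14,7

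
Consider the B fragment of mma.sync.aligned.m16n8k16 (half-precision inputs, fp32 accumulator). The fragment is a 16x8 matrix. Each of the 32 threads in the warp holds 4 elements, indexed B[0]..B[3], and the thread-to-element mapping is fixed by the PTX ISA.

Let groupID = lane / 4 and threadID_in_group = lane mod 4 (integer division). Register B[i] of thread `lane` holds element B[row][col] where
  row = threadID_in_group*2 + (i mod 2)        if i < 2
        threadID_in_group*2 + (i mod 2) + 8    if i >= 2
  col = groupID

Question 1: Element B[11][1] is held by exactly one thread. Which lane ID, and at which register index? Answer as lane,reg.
c=1→G=1  r=11→rhi=1,T=1,p=1
L=1*4+1=5  i=1*2+1=3

5,3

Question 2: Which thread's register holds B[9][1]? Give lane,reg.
4,3

c:1=>grp=1  r:9=>rB=1,tig=0,lo=1
L=1*4+0=4  i=1*2+1=3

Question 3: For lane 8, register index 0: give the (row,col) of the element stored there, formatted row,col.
lane 8->8/4=2, 8 mod 4=0
i=0  r:2·0+0+0->0  c:2

0,2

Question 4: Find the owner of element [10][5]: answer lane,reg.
c=5⇒gr=5  r=10⇒Rb=1,th=1,odd=0
L=5*4+1=21  i=1*2+0=2

21,2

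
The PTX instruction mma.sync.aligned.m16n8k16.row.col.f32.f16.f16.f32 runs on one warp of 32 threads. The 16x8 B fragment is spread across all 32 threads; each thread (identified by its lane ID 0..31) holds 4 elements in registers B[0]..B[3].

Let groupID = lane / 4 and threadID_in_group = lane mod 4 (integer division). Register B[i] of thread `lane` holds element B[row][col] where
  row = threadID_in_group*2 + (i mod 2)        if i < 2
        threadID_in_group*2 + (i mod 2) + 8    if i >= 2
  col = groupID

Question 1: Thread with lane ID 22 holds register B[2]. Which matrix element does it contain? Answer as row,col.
L=22⇒gr=22>>2=5, th=22&3=2
[2]⇒row 2·2+0+8=12  col gr=5

12,5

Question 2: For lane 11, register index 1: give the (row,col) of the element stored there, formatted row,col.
7,2

L=11⇒gr=11>>2=2, th=11&3=3
[1]⇒row 3·2+1+0=7  col gr=2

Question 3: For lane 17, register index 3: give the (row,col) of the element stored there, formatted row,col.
11,4

lane 17->17/4=4, 17 mod 4=1
i=3  r:2·1+1+8->11  c:4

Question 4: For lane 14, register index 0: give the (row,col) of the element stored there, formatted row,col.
lane 14->14/4=3, 14 mod 4=2
i=0  r:2·2+0+0->4  c:3

4,3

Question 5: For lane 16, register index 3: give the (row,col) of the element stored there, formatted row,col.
9,4

L=16->gid=16>>2=4, tid=16&3=0
[3]->row 0·2+1+8=9  col gid=4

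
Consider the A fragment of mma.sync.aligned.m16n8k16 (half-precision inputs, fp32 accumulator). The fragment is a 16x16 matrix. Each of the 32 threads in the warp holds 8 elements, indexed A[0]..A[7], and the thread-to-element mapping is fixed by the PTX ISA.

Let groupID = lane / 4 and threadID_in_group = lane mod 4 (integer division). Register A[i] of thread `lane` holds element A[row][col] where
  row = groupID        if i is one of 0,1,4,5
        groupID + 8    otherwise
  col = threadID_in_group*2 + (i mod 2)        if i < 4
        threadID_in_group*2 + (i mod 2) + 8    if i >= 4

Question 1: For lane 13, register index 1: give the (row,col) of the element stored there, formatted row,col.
3,3

lane 13: gid=3 (13/4), tid=1 (13%4)
i=1: r=3+0=3, c=1*2+1+0=3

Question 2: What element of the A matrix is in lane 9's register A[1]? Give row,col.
2,3

L=9⇒gr=9>>2=2, th=9&3=1
[1]⇒row 2+0=2  col 1·2+1+0=3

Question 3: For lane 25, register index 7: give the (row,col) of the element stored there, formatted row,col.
14,11

25: g=6,t=1
[7] (6+8,1*2+1+8) = (14,11)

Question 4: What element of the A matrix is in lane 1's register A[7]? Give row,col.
lane 1: G=0 (1/4), T=1 (1%4)
i=7: r=0+8=8, c=1*2+1+8=11

8,11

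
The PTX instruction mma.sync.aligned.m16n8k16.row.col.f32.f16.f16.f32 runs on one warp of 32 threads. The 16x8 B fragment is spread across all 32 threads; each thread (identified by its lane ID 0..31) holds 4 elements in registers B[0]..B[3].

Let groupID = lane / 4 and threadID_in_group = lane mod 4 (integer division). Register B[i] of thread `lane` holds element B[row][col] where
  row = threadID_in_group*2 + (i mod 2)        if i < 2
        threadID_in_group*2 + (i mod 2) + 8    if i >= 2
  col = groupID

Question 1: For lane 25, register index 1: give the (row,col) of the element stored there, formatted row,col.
3,6

L=25⇒gr=25>>2=6, th=25&3=1
[1]⇒row 1·2+1+0=3  col gr=6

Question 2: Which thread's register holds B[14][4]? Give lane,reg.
c:4=>grp=4  r:14=>rB=1,tig=3,lo=0
L=4*4+3=19  i=1*2+0=2

19,2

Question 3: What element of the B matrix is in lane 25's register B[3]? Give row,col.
lane 25⇒25/4=6, 25 mod 4=1
i=3  r:2·1+1+8⇒11  c:6

11,6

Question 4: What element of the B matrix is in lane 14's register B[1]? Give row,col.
5,3

lane 14→14/4=3, 14 mod 4=2
i=1  r:2·2+1+0→5  c:3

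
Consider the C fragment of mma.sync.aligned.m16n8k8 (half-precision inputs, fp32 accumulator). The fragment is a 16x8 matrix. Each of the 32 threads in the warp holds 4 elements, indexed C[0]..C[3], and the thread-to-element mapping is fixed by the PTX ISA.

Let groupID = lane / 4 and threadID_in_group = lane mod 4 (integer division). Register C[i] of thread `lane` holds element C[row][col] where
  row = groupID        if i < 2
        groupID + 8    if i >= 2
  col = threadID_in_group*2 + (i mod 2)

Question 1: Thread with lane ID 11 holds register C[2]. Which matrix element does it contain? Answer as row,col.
10,6

lane 11→11/4=2, 11 mod 4=3
i=2  r:2+8→10  c:2·3+0→6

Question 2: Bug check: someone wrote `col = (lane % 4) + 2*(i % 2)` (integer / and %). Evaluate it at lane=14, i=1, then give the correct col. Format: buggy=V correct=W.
buggy=4 correct=5

`(lane % 4) + 2*(i % 2)`[14,1]→4
lane 14→14/4=3, 14 mod 4=2
i=1  r:3+0→3  c:2·2+1→5
col: 4 vs 5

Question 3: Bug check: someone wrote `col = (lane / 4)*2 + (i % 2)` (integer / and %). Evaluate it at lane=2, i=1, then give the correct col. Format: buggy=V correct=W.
`(lane / 4)*2 + (i % 2)`[2,1]=>1
lane 2: grp=0 (2/4), tig=2 (2%4)
i=1: r=0+0=0, c=2*2+1=5
col: 1 vs 5

buggy=1 correct=5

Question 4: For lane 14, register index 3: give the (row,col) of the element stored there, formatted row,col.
11,5

lane 14⇒14/4=3, 14 mod 4=2
i=3  r:3+8⇒11  c:2·2+1⇒5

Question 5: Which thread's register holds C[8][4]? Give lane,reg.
r=8⇒gr=0,Rb=1  c=4⇒th=2,odd=0
L=0*4+2=2  i=1*2+0=2

2,2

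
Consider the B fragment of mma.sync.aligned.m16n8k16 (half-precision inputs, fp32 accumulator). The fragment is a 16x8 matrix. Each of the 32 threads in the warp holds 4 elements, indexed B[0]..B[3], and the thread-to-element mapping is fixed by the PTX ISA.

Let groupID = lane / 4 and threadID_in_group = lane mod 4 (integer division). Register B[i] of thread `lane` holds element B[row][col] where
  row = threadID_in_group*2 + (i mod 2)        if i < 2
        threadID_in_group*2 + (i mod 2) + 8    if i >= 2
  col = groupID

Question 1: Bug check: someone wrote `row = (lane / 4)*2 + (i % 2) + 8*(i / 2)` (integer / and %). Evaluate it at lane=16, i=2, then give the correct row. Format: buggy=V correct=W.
buggy=16 correct=8

`(lane / 4)*2 + (i % 2) + 8*(i / 2)`[16,2]→16
L=16→G=16>>2=4, T=16&3=0
[2]→row 0·2+0+8=8  col G=4
row: 16 vs 8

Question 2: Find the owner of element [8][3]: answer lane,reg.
12,2

c=3→G=3  r=8→rhi=1,T=0,p=0
L=3*4+0=12  i=1*2+0=2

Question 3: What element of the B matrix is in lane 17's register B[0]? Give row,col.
2,4

lane 17: grp=4 (17/4), tig=1 (17%4)
i=0: r=1*2+0+0=2, c=grp=4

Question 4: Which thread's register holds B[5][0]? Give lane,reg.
c=0->g=0  r=5->rb=0,t=2,b0=1
L=0*4+2=2  i=0*2+1=1

2,1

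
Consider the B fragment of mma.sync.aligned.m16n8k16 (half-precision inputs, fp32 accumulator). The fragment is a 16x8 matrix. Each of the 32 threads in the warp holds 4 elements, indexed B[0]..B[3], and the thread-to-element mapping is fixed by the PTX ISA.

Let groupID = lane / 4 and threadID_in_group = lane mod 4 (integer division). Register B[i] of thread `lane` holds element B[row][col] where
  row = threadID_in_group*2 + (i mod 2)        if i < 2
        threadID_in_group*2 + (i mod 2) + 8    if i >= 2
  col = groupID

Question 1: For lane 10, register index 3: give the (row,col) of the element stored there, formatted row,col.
13,2

lane 10: G=2 (10/4), T=2 (10%4)
i=3: r=2*2+1+8=13, c=G=2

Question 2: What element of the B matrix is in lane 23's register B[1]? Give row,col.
7,5

23: g=5,t=3
[1] (3*2+1+0,5) = (7,5)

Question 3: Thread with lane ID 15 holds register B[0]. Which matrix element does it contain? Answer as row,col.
6,3

lane 15⇒15/4=3, 15 mod 4=3
i=0  r:2·3+0+0⇒6  c:3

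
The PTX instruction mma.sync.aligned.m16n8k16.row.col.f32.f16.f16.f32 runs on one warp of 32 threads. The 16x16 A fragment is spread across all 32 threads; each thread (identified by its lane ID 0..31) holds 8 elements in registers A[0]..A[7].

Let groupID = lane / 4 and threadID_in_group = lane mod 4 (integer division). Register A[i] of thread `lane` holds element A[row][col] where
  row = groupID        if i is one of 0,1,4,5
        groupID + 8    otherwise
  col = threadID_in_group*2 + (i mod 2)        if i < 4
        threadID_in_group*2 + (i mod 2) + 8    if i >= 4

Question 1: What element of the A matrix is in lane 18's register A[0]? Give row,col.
L=18=>grp=18>>2=4, tig=18&3=2
[0]=>row 4+0=4  col 2·2+0+0=4

4,4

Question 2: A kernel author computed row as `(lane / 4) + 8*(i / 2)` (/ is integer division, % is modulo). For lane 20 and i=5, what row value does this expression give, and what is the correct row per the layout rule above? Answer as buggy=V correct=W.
`(lane / 4) + 8*(i / 2)`[20,5]⇒21
lane 20: gr=5 (20/4), th=0 (20%4)
i=5: r=5+0=5, c=0*2+1+8=9
row: 21 vs 5

buggy=21 correct=5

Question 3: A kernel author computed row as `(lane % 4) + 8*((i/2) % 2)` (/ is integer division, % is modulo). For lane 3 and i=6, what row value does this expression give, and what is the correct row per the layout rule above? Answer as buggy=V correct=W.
buggy=11 correct=8

`(lane % 4) + 8*((i/2) % 2)`[3,6]⇒11
lane 3: gr=0 (3/4), th=3 (3%4)
i=6: r=0+8=8, c=3*2+0+8=14
row: 11 vs 8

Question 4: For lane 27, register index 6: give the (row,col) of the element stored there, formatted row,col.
lane 27: gr=6 (27/4), th=3 (27%4)
i=6: r=6+8=14, c=3*2+0+8=14

14,14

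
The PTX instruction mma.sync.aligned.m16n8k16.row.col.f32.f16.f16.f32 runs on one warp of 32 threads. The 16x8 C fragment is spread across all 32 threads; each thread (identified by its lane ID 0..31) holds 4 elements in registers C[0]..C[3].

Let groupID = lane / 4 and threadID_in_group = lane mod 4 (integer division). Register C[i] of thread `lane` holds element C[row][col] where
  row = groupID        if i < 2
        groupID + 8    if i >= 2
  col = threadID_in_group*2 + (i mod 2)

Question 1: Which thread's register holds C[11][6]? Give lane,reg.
r: 11->gid=3,r8=1  c: 6->tid=3,i&1=0
L=3*4+3=15  i=1*2+0=2

15,2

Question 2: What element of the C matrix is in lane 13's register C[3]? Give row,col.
L=13->gid=13>>2=3, tid=13&3=1
[3]->row 3+8=11  col 1·2+1=3

11,3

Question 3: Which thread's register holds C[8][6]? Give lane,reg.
3,2

r: 8->gid=0,r8=1  c: 6->tid=3,i&1=0
L=0*4+3=3  i=1*2+0=2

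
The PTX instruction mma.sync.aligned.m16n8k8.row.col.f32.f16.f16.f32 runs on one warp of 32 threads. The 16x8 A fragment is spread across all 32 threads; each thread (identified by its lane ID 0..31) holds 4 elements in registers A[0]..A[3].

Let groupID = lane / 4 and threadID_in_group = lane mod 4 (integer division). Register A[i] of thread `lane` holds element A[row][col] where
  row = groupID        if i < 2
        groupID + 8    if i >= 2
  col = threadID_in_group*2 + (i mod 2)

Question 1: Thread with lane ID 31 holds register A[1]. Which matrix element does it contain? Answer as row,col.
31: G=7,T=3
[1] (7+0,3*2+1) = (7,7)

7,7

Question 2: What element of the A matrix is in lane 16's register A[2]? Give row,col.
lane 16: grp=4 (16/4), tig=0 (16%4)
i=2: r=4+8=12, c=0*2+0=0

12,0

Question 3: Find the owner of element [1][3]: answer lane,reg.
r:1=>grp=1,rB=0  c:3=>tig=1,lo=1
L=1*4+1=5  i=0*2+1=1

5,1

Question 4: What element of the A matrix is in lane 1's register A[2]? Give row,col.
8,2

lane 1: gid=0 (1/4), tid=1 (1%4)
i=2: r=0+8=8, c=1*2+0=2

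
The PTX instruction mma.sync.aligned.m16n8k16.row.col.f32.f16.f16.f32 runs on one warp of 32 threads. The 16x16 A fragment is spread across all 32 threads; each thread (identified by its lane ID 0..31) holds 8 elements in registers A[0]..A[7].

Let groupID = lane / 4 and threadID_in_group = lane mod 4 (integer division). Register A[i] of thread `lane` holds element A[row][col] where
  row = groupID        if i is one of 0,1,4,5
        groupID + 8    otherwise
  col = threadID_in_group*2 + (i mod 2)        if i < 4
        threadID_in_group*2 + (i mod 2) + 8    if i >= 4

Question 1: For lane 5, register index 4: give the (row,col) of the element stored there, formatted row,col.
lane 5→5/4=1, 5 mod 4=1
i=4  r:1+0→1  c:2·1+0+8→10

1,10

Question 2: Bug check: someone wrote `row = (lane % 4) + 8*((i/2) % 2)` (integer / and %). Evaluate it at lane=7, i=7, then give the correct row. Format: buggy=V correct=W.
buggy=11 correct=9

`(lane % 4) + 8*((i/2) % 2)`[7,7]->11
lane 7: g=1 (7/4), t=3 (7%4)
i=7: r=1+8=9, c=3*2+1+8=15
row: 11 vs 9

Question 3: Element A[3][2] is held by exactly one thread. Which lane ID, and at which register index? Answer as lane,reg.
13,0

r:3=>grp=3,rB=0  c:2=>cB=0,tig=1,lo=0
L=3*4+1=13  i=0*4+0*2+0=0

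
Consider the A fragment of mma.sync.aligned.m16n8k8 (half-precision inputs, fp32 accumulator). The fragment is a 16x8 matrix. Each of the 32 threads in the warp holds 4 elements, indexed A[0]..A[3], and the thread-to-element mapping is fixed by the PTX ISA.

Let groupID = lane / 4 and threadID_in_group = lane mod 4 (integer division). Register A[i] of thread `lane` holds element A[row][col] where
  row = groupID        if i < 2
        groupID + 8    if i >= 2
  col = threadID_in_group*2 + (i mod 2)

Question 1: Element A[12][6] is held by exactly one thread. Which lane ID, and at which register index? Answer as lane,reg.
r:12=>grp=4,rB=1  c:6=>tig=3,lo=0
L=4*4+3=19  i=1*2+0=2

19,2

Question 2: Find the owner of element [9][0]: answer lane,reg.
4,2

r=9->g=1,rb=1  c=0->t=0,b0=0
L=1*4+0=4  i=1*2+0=2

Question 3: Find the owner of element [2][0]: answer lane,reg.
r=2⇒gr=2,Rb=0  c=0⇒th=0,odd=0
L=2*4+0=8  i=0*2+0=0

8,0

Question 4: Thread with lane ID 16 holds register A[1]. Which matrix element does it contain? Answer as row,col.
4,1

16: G=4,T=0
[1] (4+0,0*2+1) = (4,1)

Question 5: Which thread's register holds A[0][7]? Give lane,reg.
r=0→G=0,rhi=0  c=7→T=3,p=1
L=0*4+3=3  i=0*2+1=1

3,1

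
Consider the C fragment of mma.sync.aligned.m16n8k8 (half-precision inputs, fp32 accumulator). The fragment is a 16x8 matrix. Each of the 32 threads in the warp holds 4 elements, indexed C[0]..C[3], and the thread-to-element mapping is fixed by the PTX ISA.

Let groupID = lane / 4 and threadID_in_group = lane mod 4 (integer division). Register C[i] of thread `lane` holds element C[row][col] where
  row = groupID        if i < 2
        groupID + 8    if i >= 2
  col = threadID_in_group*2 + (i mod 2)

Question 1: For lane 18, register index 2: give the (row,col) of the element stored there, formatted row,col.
lane 18→18/4=4, 18 mod 4=2
i=2  r:4+8→12  c:2·2+0→4

12,4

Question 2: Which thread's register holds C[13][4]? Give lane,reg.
22,2

r: 13->gid=5,r8=1  c: 4->tid=2,i&1=0
L=5*4+2=22  i=1*2+0=2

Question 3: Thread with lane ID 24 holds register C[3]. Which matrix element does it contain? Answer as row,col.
lane 24→24/4=6, 24 mod 4=0
i=3  r:6+8→14  c:2·0+1→1

14,1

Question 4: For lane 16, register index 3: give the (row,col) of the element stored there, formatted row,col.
12,1

16: gid=4,tid=0
[3] (4+8,0*2+1) = (12,1)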